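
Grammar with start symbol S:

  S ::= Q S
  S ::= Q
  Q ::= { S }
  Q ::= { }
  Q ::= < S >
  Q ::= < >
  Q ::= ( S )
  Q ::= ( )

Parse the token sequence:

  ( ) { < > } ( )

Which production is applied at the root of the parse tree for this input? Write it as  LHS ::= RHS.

[S [Q ( )] [S [Q { [S [Q < >]] }] [S [Q ( )]]]]

S ::= Q S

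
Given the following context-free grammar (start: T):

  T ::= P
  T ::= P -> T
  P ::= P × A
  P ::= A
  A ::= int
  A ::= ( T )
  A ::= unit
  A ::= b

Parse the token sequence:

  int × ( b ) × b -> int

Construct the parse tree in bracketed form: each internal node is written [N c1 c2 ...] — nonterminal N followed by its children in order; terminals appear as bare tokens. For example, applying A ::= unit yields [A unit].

[T [P [P [P [A int]] × [A ( [T [P [A b]]] )]] × [A b]] -> [T [P [A int]]]]

T
P -> T
P × A -> T
P × A × A -> T
A × A × A -> T
int × A × A -> T
int × ( T ) × A -> T
int × ( P ) × A -> T
int × ( A ) × A -> T
int × ( b ) × A -> T
int × ( b ) × b -> T
int × ( b ) × b -> P
int × ( b ) × b -> A
int × ( b ) × b -> int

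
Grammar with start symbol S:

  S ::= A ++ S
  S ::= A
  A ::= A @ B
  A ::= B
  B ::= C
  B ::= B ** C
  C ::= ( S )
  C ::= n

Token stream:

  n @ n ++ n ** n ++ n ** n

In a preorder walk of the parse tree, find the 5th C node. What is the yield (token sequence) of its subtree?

[S [A [A [B [C n]]] @ [B [C n]]] ++ [S [A [B [B [C n]] ** [C n]]] ++ [S [A [B [B [C n]] ** [C n]]]]]]

n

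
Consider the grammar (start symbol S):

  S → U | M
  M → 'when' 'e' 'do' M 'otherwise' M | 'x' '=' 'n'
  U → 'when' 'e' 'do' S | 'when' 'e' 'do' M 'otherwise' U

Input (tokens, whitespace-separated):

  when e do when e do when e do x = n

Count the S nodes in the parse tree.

4

[S [U when e do [S [U when e do [S [U when e do [S [M x = n]]]]]]]]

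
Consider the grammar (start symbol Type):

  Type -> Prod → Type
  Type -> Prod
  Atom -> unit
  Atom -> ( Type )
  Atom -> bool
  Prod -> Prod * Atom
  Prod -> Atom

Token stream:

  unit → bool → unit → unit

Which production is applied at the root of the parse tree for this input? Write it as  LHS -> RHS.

Type -> Prod → Type

[Type [Prod [Atom unit]] → [Type [Prod [Atom bool]] → [Type [Prod [Atom unit]] → [Type [Prod [Atom unit]]]]]]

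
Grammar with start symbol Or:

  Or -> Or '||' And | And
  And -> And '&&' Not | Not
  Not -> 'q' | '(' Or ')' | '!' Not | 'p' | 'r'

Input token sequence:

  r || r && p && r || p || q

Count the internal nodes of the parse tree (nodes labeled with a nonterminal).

16

[Or [Or [Or [Or [And [Not r]]] || [And [And [And [Not r]] && [Not p]] && [Not r]]] || [And [Not p]]] || [And [Not q]]]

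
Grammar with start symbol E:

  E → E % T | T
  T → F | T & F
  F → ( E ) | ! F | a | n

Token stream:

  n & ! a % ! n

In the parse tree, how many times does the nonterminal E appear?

2

[E [E [T [T [F n]] & [F ! [F a]]]] % [T [F ! [F n]]]]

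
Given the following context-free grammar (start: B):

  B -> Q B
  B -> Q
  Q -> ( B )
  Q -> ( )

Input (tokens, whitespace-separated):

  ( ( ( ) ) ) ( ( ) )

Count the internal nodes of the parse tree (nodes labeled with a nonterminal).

[B [Q ( [B [Q ( [B [Q ( )]] )]] )] [B [Q ( [B [Q ( )]] )]]]

10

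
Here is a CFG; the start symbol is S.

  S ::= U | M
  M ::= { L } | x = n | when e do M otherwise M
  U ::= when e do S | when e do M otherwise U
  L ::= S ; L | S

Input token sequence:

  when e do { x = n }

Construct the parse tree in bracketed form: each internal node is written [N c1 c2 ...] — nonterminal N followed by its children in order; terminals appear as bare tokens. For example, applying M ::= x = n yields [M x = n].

S
U
when e do S
when e do M
when e do { L }
when e do { S }
when e do { M }
when e do { x = n }

[S [U when e do [S [M { [L [S [M x = n]]] }]]]]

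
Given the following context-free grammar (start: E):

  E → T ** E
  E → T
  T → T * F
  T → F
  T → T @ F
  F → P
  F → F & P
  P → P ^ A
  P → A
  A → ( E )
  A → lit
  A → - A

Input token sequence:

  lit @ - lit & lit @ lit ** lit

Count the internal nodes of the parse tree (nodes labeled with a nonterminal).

[E [T [T [T [F [P [A lit]]]] @ [F [F [P [A - [A lit]]]] & [P [A lit]]]] @ [F [P [A lit]]]] ** [E [T [F [P [A lit]]]]]]

22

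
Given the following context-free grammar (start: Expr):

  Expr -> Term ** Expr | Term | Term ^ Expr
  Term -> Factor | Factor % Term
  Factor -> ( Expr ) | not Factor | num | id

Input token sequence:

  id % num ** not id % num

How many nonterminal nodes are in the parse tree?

11

[Expr [Term [Factor id] % [Term [Factor num]]] ** [Expr [Term [Factor not [Factor id]] % [Term [Factor num]]]]]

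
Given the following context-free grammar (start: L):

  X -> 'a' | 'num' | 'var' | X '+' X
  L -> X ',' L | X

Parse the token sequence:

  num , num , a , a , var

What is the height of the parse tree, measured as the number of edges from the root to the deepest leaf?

[L [X num] , [L [X num] , [L [X a] , [L [X a] , [L [X var]]]]]]

6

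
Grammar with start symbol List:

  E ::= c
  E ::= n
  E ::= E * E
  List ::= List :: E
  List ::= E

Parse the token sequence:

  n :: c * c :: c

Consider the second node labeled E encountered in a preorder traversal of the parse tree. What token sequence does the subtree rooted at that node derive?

[List [List [List [E n]] :: [E [E c] * [E c]]] :: [E c]]

c * c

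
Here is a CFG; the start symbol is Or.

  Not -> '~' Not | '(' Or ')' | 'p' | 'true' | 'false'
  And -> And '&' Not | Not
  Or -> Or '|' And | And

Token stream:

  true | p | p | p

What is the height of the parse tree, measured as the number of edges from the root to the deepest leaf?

6

[Or [Or [Or [Or [And [Not true]]] | [And [Not p]]] | [And [Not p]]] | [And [Not p]]]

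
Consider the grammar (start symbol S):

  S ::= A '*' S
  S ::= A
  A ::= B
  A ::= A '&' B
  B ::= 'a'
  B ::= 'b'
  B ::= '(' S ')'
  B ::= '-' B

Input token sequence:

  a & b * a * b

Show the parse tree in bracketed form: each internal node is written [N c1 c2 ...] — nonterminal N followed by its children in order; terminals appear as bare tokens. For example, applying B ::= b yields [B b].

[S [A [A [B a]] & [B b]] * [S [A [B a]] * [S [A [B b]]]]]

S
A * S
A & B * S
B & B * S
a & B * S
a & b * S
a & b * A * S
a & b * B * S
a & b * a * S
a & b * a * A
a & b * a * B
a & b * a * b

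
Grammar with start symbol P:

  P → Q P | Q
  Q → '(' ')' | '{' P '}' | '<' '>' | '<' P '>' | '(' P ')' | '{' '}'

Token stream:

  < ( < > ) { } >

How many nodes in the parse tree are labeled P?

4

[P [Q < [P [Q ( [P [Q < >]] )] [P [Q { }]]] >]]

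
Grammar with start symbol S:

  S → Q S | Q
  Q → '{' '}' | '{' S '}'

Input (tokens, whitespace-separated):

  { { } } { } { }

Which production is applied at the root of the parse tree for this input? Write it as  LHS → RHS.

S → Q S

[S [Q { [S [Q { }]] }] [S [Q { }] [S [Q { }]]]]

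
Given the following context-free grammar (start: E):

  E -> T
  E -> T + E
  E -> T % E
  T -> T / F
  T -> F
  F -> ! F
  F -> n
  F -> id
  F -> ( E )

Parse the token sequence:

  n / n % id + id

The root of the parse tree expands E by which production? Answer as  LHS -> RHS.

[E [T [T [F n]] / [F n]] % [E [T [F id]] + [E [T [F id]]]]]

E -> T % E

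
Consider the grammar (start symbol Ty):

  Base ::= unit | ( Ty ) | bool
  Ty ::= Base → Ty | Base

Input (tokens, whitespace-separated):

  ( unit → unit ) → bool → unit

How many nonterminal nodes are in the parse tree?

10

[Ty [Base ( [Ty [Base unit] → [Ty [Base unit]]] )] → [Ty [Base bool] → [Ty [Base unit]]]]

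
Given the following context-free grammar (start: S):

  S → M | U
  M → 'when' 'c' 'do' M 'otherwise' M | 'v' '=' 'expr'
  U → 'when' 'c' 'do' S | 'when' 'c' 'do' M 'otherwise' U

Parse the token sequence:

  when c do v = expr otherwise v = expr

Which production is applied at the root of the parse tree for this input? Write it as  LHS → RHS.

[S [M when c do [M v = expr] otherwise [M v = expr]]]

S → M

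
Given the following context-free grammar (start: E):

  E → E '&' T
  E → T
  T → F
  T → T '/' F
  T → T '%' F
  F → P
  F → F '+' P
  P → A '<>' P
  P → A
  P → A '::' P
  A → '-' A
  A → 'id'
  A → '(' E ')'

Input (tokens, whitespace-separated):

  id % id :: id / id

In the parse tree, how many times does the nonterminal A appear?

[E [T [T [T [F [P [A id]]]] % [F [P [A id] :: [P [A id]]]]] / [F [P [A id]]]]]

4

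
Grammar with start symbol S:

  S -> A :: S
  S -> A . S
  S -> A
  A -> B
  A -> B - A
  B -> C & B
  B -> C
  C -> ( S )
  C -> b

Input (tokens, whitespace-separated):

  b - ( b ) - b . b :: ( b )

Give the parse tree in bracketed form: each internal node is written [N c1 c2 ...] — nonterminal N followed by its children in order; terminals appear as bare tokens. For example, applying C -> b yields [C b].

[S [A [B [C b]] - [A [B [C ( [S [A [B [C b]]]] )]] - [A [B [C b]]]]] . [S [A [B [C b]]] :: [S [A [B [C ( [S [A [B [C b]]]] )]]]]]]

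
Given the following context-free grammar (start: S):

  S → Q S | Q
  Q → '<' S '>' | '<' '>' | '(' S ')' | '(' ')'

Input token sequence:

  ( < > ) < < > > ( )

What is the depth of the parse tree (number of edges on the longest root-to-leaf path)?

5

[S [Q ( [S [Q < >]] )] [S [Q < [S [Q < >]] >] [S [Q ( )]]]]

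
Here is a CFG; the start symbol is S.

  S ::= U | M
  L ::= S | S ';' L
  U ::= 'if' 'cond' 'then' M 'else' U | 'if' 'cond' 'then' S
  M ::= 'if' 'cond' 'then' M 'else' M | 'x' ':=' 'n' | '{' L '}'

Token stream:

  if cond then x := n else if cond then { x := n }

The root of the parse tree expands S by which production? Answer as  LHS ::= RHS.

[S [U if cond then [M x := n] else [U if cond then [S [M { [L [S [M x := n]]] }]]]]]

S ::= U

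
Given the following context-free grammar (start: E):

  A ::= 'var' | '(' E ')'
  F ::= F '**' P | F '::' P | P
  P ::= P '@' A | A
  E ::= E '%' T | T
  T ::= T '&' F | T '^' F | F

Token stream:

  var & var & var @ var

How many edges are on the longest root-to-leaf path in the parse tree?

[E [T [T [T [F [P [A var]]]] & [F [P [A var]]]] & [F [P [P [A var]] @ [A var]]]]]

7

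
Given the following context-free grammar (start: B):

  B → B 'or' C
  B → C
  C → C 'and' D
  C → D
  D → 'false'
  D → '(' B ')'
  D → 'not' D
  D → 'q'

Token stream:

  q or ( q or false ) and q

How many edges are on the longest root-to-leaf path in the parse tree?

8

[B [B [C [D q]]] or [C [C [D ( [B [B [C [D q]]] or [C [D false]]] )]] and [D q]]]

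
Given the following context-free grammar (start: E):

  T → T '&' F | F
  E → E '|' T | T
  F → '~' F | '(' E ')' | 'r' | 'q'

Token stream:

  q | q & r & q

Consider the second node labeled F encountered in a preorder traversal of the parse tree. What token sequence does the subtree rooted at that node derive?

q

[E [E [T [F q]]] | [T [T [T [F q]] & [F r]] & [F q]]]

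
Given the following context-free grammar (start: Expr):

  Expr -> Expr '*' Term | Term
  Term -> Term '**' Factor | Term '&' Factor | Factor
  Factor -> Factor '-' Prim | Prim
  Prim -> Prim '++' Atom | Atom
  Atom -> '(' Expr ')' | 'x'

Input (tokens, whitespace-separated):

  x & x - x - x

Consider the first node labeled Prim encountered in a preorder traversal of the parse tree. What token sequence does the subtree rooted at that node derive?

x

[Expr [Term [Term [Factor [Prim [Atom x]]]] & [Factor [Factor [Factor [Prim [Atom x]]] - [Prim [Atom x]]] - [Prim [Atom x]]]]]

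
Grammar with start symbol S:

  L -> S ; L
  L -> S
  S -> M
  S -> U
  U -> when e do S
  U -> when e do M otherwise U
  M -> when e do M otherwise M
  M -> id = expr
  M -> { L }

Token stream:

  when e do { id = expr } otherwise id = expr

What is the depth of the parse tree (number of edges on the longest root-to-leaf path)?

6

[S [M when e do [M { [L [S [M id = expr]]] }] otherwise [M id = expr]]]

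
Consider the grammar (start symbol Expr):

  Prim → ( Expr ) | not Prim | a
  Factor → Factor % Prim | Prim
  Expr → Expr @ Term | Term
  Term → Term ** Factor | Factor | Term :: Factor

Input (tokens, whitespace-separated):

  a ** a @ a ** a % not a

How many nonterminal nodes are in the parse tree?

17

[Expr [Expr [Term [Term [Factor [Prim a]]] ** [Factor [Prim a]]]] @ [Term [Term [Factor [Prim a]]] ** [Factor [Factor [Prim a]] % [Prim not [Prim a]]]]]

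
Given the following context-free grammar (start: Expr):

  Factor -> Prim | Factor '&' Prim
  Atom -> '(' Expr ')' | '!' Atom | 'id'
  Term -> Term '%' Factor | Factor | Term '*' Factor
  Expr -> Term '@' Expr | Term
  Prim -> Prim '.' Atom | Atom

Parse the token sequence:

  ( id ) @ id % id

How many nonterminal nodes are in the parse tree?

19

[Expr [Term [Factor [Prim [Atom ( [Expr [Term [Factor [Prim [Atom id]]]]] )]]]] @ [Expr [Term [Term [Factor [Prim [Atom id]]]] % [Factor [Prim [Atom id]]]]]]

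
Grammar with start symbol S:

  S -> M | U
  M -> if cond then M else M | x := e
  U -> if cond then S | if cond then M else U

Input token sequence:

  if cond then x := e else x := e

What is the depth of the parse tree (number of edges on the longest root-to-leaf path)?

3

[S [M if cond then [M x := e] else [M x := e]]]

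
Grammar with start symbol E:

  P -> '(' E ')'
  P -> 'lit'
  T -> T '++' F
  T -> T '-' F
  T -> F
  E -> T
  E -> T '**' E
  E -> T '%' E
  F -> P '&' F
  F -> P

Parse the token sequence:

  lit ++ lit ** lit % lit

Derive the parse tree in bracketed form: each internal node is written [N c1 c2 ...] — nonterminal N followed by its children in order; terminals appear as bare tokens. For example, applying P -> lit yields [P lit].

[E [T [T [F [P lit]]] ++ [F [P lit]]] ** [E [T [F [P lit]]] % [E [T [F [P lit]]]]]]

E
T ** E
T ++ F ** E
F ++ F ** E
P ++ F ** E
lit ++ F ** E
lit ++ P ** E
lit ++ lit ** E
lit ++ lit ** T % E
lit ++ lit ** F % E
lit ++ lit ** P % E
lit ++ lit ** lit % E
lit ++ lit ** lit % T
lit ++ lit ** lit % F
lit ++ lit ** lit % P
lit ++ lit ** lit % lit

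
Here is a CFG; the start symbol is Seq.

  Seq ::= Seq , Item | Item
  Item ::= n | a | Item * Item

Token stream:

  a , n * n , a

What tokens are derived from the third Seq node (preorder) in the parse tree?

a

[Seq [Seq [Seq [Item a]] , [Item [Item n] * [Item n]]] , [Item a]]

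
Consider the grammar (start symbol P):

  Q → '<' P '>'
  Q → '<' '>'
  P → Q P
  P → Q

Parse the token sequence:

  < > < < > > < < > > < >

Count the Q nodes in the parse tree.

6

[P [Q < >] [P [Q < [P [Q < >]] >] [P [Q < [P [Q < >]] >] [P [Q < >]]]]]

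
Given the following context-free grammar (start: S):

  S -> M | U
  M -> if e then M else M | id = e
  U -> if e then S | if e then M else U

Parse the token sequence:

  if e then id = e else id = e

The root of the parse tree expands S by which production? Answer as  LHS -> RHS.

[S [M if e then [M id = e] else [M id = e]]]

S -> M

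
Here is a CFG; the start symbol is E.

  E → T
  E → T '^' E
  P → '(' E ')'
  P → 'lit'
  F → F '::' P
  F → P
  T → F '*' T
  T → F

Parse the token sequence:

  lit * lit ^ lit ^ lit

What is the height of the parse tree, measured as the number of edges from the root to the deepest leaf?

6

[E [T [F [P lit]] * [T [F [P lit]]]] ^ [E [T [F [P lit]]] ^ [E [T [F [P lit]]]]]]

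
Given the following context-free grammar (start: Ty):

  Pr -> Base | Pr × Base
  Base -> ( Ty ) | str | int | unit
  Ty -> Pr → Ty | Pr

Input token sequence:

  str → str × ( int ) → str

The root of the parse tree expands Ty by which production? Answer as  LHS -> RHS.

[Ty [Pr [Base str]] → [Ty [Pr [Pr [Base str]] × [Base ( [Ty [Pr [Base int]]] )]] → [Ty [Pr [Base str]]]]]

Ty -> Pr → Ty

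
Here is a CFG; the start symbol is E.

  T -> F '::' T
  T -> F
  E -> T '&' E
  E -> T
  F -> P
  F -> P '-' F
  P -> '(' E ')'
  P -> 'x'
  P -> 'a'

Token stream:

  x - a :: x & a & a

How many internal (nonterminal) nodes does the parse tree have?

17

[E [T [F [P x] - [F [P a]]] :: [T [F [P x]]]] & [E [T [F [P a]]] & [E [T [F [P a]]]]]]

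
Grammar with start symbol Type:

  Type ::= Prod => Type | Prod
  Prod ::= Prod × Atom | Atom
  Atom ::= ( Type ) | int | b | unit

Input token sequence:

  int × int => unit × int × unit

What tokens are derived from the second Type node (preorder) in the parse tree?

unit × int × unit

[Type [Prod [Prod [Atom int]] × [Atom int]] => [Type [Prod [Prod [Prod [Atom unit]] × [Atom int]] × [Atom unit]]]]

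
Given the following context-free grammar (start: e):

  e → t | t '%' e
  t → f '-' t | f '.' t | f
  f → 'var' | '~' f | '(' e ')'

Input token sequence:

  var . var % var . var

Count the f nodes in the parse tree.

4

[e [t [f var] . [t [f var]]] % [e [t [f var] . [t [f var]]]]]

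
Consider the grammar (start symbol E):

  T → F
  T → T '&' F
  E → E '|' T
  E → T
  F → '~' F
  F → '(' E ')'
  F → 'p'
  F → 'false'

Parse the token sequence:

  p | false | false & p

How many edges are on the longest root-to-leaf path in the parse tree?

5

[E [E [E [T [F p]]] | [T [F false]]] | [T [T [F false]] & [F p]]]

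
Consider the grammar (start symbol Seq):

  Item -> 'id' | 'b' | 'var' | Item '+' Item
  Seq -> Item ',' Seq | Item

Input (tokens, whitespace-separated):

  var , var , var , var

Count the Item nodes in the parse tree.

4

[Seq [Item var] , [Seq [Item var] , [Seq [Item var] , [Seq [Item var]]]]]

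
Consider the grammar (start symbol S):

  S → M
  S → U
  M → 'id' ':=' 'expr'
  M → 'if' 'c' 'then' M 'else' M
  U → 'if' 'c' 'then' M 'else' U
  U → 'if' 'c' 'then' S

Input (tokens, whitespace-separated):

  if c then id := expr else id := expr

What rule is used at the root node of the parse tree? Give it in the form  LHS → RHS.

[S [M if c then [M id := expr] else [M id := expr]]]

S → M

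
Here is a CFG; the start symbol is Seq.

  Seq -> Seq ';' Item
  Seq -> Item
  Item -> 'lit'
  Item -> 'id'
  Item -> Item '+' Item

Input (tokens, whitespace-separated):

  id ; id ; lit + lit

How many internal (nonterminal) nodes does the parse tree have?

[Seq [Seq [Seq [Item id]] ; [Item id]] ; [Item [Item lit] + [Item lit]]]

8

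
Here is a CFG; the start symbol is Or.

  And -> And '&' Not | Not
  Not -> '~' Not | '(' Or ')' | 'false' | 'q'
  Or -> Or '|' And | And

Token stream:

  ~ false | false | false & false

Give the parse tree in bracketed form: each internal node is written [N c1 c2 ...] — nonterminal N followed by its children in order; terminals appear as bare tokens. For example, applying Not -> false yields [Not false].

[Or [Or [Or [And [Not ~ [Not false]]]] | [And [Not false]]] | [And [And [Not false]] & [Not false]]]

Or
Or | And
Or | And | And
And | And | And
Not | And | And
~ Not | And | And
~ false | And | And
~ false | Not | And
~ false | false | And
~ false | false | And & Not
~ false | false | Not & Not
~ false | false | false & Not
~ false | false | false & false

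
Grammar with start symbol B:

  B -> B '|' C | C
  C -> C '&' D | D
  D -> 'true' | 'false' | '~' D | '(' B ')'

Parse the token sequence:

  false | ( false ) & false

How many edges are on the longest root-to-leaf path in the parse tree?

7

[B [B [C [D false]]] | [C [C [D ( [B [C [D false]]] )]] & [D false]]]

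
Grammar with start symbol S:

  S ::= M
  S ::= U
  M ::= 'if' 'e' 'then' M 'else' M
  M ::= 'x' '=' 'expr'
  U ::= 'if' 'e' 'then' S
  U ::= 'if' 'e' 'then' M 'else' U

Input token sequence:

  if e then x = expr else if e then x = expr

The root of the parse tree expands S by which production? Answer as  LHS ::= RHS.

S ::= U

[S [U if e then [M x = expr] else [U if e then [S [M x = expr]]]]]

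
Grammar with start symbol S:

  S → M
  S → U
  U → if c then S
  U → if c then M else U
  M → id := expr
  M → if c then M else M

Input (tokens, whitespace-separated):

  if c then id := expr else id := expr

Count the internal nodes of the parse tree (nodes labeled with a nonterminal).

4

[S [M if c then [M id := expr] else [M id := expr]]]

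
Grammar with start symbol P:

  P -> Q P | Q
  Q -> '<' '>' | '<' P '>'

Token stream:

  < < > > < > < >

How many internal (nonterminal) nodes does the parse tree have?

8

[P [Q < [P [Q < >]] >] [P [Q < >] [P [Q < >]]]]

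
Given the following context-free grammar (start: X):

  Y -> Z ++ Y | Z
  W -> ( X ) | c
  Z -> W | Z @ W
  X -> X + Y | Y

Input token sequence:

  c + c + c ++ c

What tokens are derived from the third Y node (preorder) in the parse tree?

c ++ c

[X [X [X [Y [Z [W c]]]] + [Y [Z [W c]]]] + [Y [Z [W c]] ++ [Y [Z [W c]]]]]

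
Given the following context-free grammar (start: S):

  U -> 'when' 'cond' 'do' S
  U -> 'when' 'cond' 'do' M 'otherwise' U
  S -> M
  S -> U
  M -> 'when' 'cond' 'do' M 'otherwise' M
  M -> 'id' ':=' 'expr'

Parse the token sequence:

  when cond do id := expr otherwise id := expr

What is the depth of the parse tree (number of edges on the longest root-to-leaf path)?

3

[S [M when cond do [M id := expr] otherwise [M id := expr]]]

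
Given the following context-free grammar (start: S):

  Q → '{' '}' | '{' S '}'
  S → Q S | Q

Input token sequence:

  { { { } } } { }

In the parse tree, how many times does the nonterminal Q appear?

4

[S [Q { [S [Q { [S [Q { }]] }]] }] [S [Q { }]]]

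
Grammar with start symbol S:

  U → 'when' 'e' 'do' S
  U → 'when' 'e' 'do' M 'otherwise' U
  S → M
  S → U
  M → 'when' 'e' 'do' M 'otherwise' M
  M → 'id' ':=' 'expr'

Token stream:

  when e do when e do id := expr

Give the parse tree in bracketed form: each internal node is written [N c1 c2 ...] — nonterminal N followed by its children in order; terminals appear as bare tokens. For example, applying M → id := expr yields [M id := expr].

[S [U when e do [S [U when e do [S [M id := expr]]]]]]

S
U
when e do S
when e do U
when e do when e do S
when e do when e do M
when e do when e do id := expr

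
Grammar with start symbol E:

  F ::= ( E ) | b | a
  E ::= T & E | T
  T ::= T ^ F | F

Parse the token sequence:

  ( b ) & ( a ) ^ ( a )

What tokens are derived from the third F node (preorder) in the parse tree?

( a )

[E [T [F ( [E [T [F b]]] )]] & [E [T [T [F ( [E [T [F a]]] )]] ^ [F ( [E [T [F a]]] )]]]]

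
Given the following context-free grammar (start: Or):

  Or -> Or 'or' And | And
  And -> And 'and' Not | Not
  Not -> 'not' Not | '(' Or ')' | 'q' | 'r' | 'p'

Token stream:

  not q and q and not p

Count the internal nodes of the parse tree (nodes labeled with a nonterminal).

9

[Or [And [And [And [Not not [Not q]]] and [Not q]] and [Not not [Not p]]]]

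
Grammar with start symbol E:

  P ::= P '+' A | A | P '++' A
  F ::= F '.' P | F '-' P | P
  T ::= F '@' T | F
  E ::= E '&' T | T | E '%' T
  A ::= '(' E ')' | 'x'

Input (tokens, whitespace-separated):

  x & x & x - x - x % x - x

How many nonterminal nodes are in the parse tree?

[E [E [E [E [T [F [P [A x]]]]] & [T [F [P [A x]]]]] & [T [F [F [F [P [A x]]] - [P [A x]]] - [P [A x]]]]] % [T [F [F [P [A x]]] - [P [A x]]]]]

29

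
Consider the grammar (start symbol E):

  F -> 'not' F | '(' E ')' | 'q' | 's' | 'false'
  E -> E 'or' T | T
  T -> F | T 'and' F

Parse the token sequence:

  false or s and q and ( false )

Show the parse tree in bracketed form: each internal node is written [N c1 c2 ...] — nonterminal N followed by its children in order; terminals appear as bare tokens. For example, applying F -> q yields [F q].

E
E or T
T or T
F or T
false or T
false or T and F
false or T and F and F
false or F and F and F
false or s and F and F
false or s and q and F
false or s and q and ( E )
false or s and q and ( T )
false or s and q and ( F )
false or s and q and ( false )

[E [E [T [F false]]] or [T [T [T [F s]] and [F q]] and [F ( [E [T [F false]]] )]]]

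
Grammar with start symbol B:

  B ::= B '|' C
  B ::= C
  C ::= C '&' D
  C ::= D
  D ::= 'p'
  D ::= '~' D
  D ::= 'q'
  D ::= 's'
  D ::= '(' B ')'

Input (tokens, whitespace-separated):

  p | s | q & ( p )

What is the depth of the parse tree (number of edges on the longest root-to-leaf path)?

6

[B [B [B [C [D p]]] | [C [D s]]] | [C [C [D q]] & [D ( [B [C [D p]]] )]]]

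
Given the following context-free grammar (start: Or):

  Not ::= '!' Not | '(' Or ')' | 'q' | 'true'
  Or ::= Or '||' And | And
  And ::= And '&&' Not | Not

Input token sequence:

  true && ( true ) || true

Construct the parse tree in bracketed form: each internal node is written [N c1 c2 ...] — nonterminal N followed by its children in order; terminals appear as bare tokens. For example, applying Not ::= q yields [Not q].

[Or [Or [And [And [Not true]] && [Not ( [Or [And [Not true]]] )]]] || [And [Not true]]]

Or
Or || And
And || And
And && Not || And
Not && Not || And
true && Not || And
true && ( Or ) || And
true && ( And ) || And
true && ( Not ) || And
true && ( true ) || And
true && ( true ) || Not
true && ( true ) || true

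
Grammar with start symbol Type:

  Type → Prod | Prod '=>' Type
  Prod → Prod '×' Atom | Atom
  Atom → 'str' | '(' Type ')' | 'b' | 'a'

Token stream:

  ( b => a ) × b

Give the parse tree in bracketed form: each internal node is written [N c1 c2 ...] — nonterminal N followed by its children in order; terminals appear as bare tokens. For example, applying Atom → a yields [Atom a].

Type
Prod
Prod × Atom
Atom × Atom
( Type ) × Atom
( Prod => Type ) × Atom
( Atom => Type ) × Atom
( b => Type ) × Atom
( b => Prod ) × Atom
( b => Atom ) × Atom
( b => a ) × Atom
( b => a ) × b

[Type [Prod [Prod [Atom ( [Type [Prod [Atom b]] => [Type [Prod [Atom a]]]] )]] × [Atom b]]]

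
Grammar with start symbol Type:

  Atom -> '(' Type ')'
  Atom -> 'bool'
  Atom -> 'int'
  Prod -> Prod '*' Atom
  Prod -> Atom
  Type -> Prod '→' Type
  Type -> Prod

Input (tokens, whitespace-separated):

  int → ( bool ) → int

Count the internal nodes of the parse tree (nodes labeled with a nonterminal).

[Type [Prod [Atom int]] → [Type [Prod [Atom ( [Type [Prod [Atom bool]]] )]] → [Type [Prod [Atom int]]]]]

12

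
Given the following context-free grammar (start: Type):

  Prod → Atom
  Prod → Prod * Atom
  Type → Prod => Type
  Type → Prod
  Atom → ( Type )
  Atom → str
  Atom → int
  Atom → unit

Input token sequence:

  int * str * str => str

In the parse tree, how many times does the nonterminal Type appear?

[Type [Prod [Prod [Prod [Atom int]] * [Atom str]] * [Atom str]] => [Type [Prod [Atom str]]]]

2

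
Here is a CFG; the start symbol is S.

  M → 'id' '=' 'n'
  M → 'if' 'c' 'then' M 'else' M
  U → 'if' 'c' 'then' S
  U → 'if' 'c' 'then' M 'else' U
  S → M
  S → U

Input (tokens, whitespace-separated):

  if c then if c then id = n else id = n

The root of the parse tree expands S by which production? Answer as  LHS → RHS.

S → U

[S [U if c then [S [M if c then [M id = n] else [M id = n]]]]]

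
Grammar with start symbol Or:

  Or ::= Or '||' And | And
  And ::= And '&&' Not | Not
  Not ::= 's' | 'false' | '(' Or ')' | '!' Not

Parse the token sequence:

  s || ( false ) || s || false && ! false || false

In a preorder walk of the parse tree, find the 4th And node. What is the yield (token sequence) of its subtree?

s

[Or [Or [Or [Or [Or [And [Not s]]] || [And [Not ( [Or [And [Not false]]] )]]] || [And [Not s]]] || [And [And [Not false]] && [Not ! [Not false]]]] || [And [Not false]]]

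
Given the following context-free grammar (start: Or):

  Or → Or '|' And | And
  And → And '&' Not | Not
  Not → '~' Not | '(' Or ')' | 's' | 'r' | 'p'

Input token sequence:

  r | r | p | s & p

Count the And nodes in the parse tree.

5

[Or [Or [Or [Or [And [Not r]]] | [And [Not r]]] | [And [Not p]]] | [And [And [Not s]] & [Not p]]]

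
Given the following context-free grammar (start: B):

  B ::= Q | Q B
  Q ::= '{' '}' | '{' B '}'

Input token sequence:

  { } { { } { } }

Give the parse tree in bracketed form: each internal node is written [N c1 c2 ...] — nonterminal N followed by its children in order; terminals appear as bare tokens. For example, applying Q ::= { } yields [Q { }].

[B [Q { }] [B [Q { [B [Q { }] [B [Q { }]]] }]]]

B
Q B
{ } B
{ } Q
{ } { B }
{ } { Q B }
{ } { { } B }
{ } { { } Q }
{ } { { } { } }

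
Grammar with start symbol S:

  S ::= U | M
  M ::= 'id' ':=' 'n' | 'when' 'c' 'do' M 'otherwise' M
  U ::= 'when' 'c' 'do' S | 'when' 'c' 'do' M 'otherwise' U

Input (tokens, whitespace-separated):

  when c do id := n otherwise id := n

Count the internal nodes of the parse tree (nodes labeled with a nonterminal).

4

[S [M when c do [M id := n] otherwise [M id := n]]]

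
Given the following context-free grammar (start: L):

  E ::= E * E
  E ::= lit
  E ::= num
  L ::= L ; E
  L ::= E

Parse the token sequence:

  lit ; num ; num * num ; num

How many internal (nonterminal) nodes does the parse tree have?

10

[L [L [L [L [E lit]] ; [E num]] ; [E [E num] * [E num]]] ; [E num]]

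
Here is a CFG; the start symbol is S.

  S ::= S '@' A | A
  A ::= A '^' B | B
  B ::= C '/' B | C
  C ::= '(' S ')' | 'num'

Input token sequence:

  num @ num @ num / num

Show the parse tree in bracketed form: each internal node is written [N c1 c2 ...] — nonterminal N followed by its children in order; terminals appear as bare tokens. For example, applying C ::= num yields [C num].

S
S @ A
S @ A @ A
A @ A @ A
B @ A @ A
C @ A @ A
num @ A @ A
num @ B @ A
num @ C @ A
num @ num @ A
num @ num @ B
num @ num @ C / B
num @ num @ num / B
num @ num @ num / C
num @ num @ num / num

[S [S [S [A [B [C num]]]] @ [A [B [C num]]]] @ [A [B [C num] / [B [C num]]]]]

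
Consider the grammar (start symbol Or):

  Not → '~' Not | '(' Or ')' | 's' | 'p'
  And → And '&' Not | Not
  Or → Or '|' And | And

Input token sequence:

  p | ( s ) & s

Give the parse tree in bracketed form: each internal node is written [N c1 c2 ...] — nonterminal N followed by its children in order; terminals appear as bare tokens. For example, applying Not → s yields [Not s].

[Or [Or [And [Not p]]] | [And [And [Not ( [Or [And [Not s]]] )]] & [Not s]]]

Or
Or | And
And | And
Not | And
p | And
p | And & Not
p | Not & Not
p | ( Or ) & Not
p | ( And ) & Not
p | ( Not ) & Not
p | ( s ) & Not
p | ( s ) & s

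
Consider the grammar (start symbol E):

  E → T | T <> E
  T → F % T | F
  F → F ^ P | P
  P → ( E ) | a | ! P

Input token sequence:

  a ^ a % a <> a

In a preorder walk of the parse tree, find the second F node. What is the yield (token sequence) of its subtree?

a

[E [T [F [F [P a]] ^ [P a]] % [T [F [P a]]]] <> [E [T [F [P a]]]]]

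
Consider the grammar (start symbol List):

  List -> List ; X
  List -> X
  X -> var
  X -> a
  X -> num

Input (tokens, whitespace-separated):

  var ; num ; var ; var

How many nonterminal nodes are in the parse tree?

[List [List [List [List [X var]] ; [X num]] ; [X var]] ; [X var]]

8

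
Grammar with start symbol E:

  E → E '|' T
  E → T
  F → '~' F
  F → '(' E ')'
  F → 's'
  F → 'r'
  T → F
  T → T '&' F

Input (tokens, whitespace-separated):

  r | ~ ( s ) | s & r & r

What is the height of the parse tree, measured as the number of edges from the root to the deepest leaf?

8

[E [E [E [T [F r]]] | [T [F ~ [F ( [E [T [F s]]] )]]]] | [T [T [T [F s]] & [F r]] & [F r]]]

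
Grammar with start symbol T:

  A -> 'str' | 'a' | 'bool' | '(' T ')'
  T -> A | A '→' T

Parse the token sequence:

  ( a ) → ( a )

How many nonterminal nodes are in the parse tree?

[T [A ( [T [A a]] )] → [T [A ( [T [A a]] )]]]

8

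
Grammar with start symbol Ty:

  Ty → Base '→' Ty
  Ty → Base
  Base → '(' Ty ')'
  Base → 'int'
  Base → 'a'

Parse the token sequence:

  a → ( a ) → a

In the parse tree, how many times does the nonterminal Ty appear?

4

[Ty [Base a] → [Ty [Base ( [Ty [Base a]] )] → [Ty [Base a]]]]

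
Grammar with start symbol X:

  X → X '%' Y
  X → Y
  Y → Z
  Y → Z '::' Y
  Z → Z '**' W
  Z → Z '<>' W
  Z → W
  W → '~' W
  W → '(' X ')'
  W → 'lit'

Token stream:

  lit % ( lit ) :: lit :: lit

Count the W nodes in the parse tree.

[X [X [Y [Z [W lit]]]] % [Y [Z [W ( [X [Y [Z [W lit]]]] )]] :: [Y [Z [W lit]] :: [Y [Z [W lit]]]]]]

5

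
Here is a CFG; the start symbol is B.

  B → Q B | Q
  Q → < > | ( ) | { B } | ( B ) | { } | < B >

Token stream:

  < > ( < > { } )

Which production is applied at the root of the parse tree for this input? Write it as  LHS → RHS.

B → Q B

[B [Q < >] [B [Q ( [B [Q < >] [B [Q { }]]] )]]]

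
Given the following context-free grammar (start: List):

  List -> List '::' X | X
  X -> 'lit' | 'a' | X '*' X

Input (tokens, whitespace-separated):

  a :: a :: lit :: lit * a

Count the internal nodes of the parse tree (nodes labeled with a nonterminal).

[List [List [List [List [X a]] :: [X a]] :: [X lit]] :: [X [X lit] * [X a]]]

10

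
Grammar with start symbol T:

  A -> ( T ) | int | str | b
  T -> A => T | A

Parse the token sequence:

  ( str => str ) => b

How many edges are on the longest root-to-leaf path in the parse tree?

[T [A ( [T [A str] => [T [A str]]] )] => [T [A b]]]

5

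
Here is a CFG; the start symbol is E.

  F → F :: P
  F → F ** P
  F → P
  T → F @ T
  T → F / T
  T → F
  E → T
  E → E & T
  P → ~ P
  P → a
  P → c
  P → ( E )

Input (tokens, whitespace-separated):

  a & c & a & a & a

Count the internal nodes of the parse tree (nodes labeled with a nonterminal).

[E [E [E [E [E [T [F [P a]]]] & [T [F [P c]]]] & [T [F [P a]]]] & [T [F [P a]]]] & [T [F [P a]]]]

20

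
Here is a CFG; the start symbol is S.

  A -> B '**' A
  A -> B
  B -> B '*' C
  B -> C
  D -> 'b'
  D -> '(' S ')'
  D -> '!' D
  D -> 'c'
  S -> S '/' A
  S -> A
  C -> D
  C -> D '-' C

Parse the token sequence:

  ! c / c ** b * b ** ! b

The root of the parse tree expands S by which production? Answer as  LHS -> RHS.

[S [S [A [B [C [D ! [D c]]]]]] / [A [B [C [D c]]] ** [A [B [B [C [D b]]] * [C [D b]]] ** [A [B [C [D ! [D b]]]]]]]]

S -> S '/' A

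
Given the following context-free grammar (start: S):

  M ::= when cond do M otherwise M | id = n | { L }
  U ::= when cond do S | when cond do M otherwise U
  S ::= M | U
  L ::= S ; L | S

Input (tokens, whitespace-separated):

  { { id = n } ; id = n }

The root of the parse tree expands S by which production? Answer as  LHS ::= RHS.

S ::= M

[S [M { [L [S [M { [L [S [M id = n]]] }]] ; [L [S [M id = n]]]] }]]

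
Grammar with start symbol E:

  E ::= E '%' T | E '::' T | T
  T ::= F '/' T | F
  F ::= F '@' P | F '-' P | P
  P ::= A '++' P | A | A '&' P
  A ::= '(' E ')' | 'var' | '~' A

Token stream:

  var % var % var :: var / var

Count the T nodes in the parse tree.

[E [E [E [E [T [F [P [A var]]]]] % [T [F [P [A var]]]]] % [T [F [P [A var]]]]] :: [T [F [P [A var]]] / [T [F [P [A var]]]]]]

5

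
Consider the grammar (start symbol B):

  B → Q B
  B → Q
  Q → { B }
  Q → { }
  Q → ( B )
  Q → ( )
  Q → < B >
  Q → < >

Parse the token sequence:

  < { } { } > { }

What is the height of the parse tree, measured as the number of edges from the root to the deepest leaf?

[B [Q < [B [Q { }] [B [Q { }]]] >] [B [Q { }]]]

5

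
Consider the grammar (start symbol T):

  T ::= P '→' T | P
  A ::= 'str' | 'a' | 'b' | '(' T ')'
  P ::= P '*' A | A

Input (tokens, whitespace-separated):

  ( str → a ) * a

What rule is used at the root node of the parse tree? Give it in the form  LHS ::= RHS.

[T [P [P [A ( [T [P [A str]] → [T [P [A a]]]] )]] * [A a]]]

T ::= P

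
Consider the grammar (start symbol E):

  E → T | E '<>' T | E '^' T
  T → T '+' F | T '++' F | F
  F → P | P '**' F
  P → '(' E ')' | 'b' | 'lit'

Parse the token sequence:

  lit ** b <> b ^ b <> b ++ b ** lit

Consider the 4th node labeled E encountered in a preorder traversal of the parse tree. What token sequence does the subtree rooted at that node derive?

lit ** b

[E [E [E [E [T [F [P lit] ** [F [P b]]]]] <> [T [F [P b]]]] ^ [T [F [P b]]]] <> [T [T [F [P b]]] ++ [F [P b] ** [F [P lit]]]]]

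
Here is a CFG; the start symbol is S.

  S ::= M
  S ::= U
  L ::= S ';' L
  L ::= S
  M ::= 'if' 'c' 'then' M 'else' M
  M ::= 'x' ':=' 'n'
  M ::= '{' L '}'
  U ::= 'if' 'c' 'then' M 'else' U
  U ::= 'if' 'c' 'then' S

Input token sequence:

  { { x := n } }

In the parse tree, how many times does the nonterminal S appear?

[S [M { [L [S [M { [L [S [M x := n]]] }]]] }]]

3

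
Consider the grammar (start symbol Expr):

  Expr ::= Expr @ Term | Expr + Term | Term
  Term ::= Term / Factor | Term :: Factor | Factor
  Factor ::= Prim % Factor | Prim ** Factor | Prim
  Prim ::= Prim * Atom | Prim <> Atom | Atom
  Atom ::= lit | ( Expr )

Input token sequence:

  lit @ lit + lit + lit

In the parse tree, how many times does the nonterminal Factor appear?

4

[Expr [Expr [Expr [Expr [Term [Factor [Prim [Atom lit]]]]] @ [Term [Factor [Prim [Atom lit]]]]] + [Term [Factor [Prim [Atom lit]]]]] + [Term [Factor [Prim [Atom lit]]]]]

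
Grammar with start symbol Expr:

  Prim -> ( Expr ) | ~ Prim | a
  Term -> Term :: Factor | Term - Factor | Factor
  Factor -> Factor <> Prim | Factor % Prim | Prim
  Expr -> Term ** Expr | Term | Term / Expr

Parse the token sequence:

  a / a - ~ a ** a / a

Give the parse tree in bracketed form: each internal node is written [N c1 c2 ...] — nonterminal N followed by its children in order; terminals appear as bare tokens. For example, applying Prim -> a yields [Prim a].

Expr
Term / Expr
Factor / Expr
Prim / Expr
a / Expr
a / Term ** Expr
a / Term - Factor ** Expr
a / Factor - Factor ** Expr
a / Prim - Factor ** Expr
a / a - Factor ** Expr
a / a - Prim ** Expr
a / a - ~ Prim ** Expr
a / a - ~ a ** Expr
a / a - ~ a ** Term / Expr
a / a - ~ a ** Factor / Expr
a / a - ~ a ** Prim / Expr
a / a - ~ a ** a / Expr
a / a - ~ a ** a / Term
a / a - ~ a ** a / Factor
a / a - ~ a ** a / Prim
a / a - ~ a ** a / a

[Expr [Term [Factor [Prim a]]] / [Expr [Term [Term [Factor [Prim a]]] - [Factor [Prim ~ [Prim a]]]] ** [Expr [Term [Factor [Prim a]]] / [Expr [Term [Factor [Prim a]]]]]]]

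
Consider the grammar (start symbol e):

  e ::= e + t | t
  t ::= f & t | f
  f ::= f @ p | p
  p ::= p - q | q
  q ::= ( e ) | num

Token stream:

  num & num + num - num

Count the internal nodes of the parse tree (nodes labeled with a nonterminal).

16

[e [e [t [f [p [q num]]] & [t [f [p [q num]]]]]] + [t [f [p [p [q num]] - [q num]]]]]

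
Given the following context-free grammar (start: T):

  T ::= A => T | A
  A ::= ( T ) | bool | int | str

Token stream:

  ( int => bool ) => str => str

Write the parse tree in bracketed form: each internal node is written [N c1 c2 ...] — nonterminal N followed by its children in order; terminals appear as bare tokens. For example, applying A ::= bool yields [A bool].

T
A => T
( T ) => T
( A => T ) => T
( int => T ) => T
( int => A ) => T
( int => bool ) => T
( int => bool ) => A => T
( int => bool ) => str => T
( int => bool ) => str => A
( int => bool ) => str => str

[T [A ( [T [A int] => [T [A bool]]] )] => [T [A str] => [T [A str]]]]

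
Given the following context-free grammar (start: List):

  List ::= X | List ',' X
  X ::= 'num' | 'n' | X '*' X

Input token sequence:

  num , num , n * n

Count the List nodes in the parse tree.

3

[List [List [List [X num]] , [X num]] , [X [X n] * [X n]]]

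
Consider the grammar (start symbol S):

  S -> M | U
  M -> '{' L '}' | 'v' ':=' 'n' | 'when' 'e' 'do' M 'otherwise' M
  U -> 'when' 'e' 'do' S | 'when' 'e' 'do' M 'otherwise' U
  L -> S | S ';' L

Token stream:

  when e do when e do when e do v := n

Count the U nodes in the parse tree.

3

[S [U when e do [S [U when e do [S [U when e do [S [M v := n]]]]]]]]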